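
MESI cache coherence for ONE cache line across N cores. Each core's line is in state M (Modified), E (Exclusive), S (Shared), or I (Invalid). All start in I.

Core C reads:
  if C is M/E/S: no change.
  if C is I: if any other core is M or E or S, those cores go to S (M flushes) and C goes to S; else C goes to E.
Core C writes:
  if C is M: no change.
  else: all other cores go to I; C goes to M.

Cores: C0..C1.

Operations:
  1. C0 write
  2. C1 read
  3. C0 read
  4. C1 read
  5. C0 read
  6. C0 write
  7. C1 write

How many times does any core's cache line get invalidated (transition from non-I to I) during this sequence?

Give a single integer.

Op 1: C0 write [C0 write: invalidate none -> C0=M] -> [M,I] (invalidations this op: 0; running total: 0)
Op 2: C1 read [C1 read from I: others=['C0=M'] -> C1=S, others downsized to S] -> [S,S] (invalidations this op: 0; running total: 0)
Op 3: C0 read [C0 read: already in S, no change] -> [S,S] (invalidations this op: 0; running total: 0)
Op 4: C1 read [C1 read: already in S, no change] -> [S,S] (invalidations this op: 0; running total: 0)
Op 5: C0 read [C0 read: already in S, no change] -> [S,S] (invalidations this op: 0; running total: 0)
Op 6: C0 write [C0 write: invalidate ['C1=S'] -> C0=M] -> [M,I] (invalidations this op: 1; running total: 1)
Op 7: C1 write [C1 write: invalidate ['C0=M'] -> C1=M] -> [I,M] (invalidations this op: 1; running total: 2)

Answer: 2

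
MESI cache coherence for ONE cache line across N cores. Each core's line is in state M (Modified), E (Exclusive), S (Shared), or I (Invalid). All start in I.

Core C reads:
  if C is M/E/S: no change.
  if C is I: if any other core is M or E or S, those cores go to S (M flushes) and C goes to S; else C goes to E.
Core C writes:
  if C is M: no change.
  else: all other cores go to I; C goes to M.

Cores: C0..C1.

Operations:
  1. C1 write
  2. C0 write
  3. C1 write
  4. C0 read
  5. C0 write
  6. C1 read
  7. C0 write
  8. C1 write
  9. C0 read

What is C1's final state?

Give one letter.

Answer: S

Derivation:
Op 1: C1 write [C1 write: invalidate none -> C1=M] -> [I,M]
Op 2: C0 write [C0 write: invalidate ['C1=M'] -> C0=M] -> [M,I]
Op 3: C1 write [C1 write: invalidate ['C0=M'] -> C1=M] -> [I,M]
Op 4: C0 read [C0 read from I: others=['C1=M'] -> C0=S, others downsized to S] -> [S,S]
Op 5: C0 write [C0 write: invalidate ['C1=S'] -> C0=M] -> [M,I]
Op 6: C1 read [C1 read from I: others=['C0=M'] -> C1=S, others downsized to S] -> [S,S]
Op 7: C0 write [C0 write: invalidate ['C1=S'] -> C0=M] -> [M,I]
Op 8: C1 write [C1 write: invalidate ['C0=M'] -> C1=M] -> [I,M]
Op 9: C0 read [C0 read from I: others=['C1=M'] -> C0=S, others downsized to S] -> [S,S]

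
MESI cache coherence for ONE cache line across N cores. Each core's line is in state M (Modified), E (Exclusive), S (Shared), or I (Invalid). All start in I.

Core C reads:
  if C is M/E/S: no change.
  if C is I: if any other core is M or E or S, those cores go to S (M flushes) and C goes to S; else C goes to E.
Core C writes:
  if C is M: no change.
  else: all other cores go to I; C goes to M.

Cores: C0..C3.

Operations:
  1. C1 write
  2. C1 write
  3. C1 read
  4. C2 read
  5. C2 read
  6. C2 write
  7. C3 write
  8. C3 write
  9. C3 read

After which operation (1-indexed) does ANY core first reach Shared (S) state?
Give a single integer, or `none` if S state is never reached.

Op 1: C1 write [C1 write: invalidate none -> C1=M] -> [I,M,I,I]
Op 2: C1 write [C1 write: already M (modified), no change] -> [I,M,I,I]
Op 3: C1 read [C1 read: already in M, no change] -> [I,M,I,I]
Op 4: C2 read [C2 read from I: others=['C1=M'] -> C2=S, others downsized to S] -> [I,S,S,I]
  -> First S state at op 4; remaining ops need not be traced.

Answer: 4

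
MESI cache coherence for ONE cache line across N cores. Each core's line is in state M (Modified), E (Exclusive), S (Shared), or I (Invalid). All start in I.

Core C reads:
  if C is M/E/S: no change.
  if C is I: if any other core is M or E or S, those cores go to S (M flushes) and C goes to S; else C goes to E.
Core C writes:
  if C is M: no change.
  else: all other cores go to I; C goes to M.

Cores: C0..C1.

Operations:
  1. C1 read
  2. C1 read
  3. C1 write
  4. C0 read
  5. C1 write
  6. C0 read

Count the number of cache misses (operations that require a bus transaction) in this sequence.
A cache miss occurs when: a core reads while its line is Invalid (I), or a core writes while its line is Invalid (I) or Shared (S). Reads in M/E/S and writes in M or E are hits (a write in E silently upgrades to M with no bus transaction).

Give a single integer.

Answer: 4

Derivation:
Op 1: C1 read [C1 read from I: no other sharers -> C1=E (exclusive)] -> [I,E] [MISS #1: read from I]
Op 2: C1 read [C1 read: already in E, no change] -> [I,E] [hit: read from E]
Op 3: C1 write [C1 write: invalidate none -> C1=M] -> [I,M] [hit: write from E is a silent E->M upgrade, no bus transaction]
Op 4: C0 read [C0 read from I: others=['C1=M'] -> C0=S, others downsized to S] -> [S,S] [MISS #2: read from I]
Op 5: C1 write [C1 write: invalidate ['C0=S'] -> C1=M] -> [I,M] [MISS #3: write from S]
Op 6: C0 read [C0 read from I: others=['C1=M'] -> C0=S, others downsized to S] -> [S,S] [MISS #4: read from I]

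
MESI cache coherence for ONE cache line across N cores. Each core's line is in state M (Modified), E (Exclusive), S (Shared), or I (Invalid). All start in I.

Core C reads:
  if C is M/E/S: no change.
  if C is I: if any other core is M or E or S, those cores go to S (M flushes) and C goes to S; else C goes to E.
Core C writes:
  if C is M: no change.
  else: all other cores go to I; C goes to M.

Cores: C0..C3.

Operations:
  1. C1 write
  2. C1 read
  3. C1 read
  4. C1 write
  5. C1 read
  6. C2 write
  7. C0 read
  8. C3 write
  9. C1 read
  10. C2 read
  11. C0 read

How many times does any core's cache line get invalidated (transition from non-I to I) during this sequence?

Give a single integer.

Answer: 3

Derivation:
Op 1: C1 write [C1 write: invalidate none -> C1=M] -> [I,M,I,I] (invalidations this op: 0; running total: 0)
Op 2: C1 read [C1 read: already in M, no change] -> [I,M,I,I] (invalidations this op: 0; running total: 0)
Op 3: C1 read [C1 read: already in M, no change] -> [I,M,I,I] (invalidations this op: 0; running total: 0)
Op 4: C1 write [C1 write: already M (modified), no change] -> [I,M,I,I] (invalidations this op: 0; running total: 0)
Op 5: C1 read [C1 read: already in M, no change] -> [I,M,I,I] (invalidations this op: 0; running total: 0)
Op 6: C2 write [C2 write: invalidate ['C1=M'] -> C2=M] -> [I,I,M,I] (invalidations this op: 1; running total: 1)
Op 7: C0 read [C0 read from I: others=['C2=M'] -> C0=S, others downsized to S] -> [S,I,S,I] (invalidations this op: 0; running total: 1)
Op 8: C3 write [C3 write: invalidate ['C0=S', 'C2=S'] -> C3=M] -> [I,I,I,M] (invalidations this op: 2; running total: 3)
Op 9: C1 read [C1 read from I: others=['C3=M'] -> C1=S, others downsized to S] -> [I,S,I,S] (invalidations this op: 0; running total: 3)
Op 10: C2 read [C2 read from I: others=['C1=S', 'C3=S'] -> C2=S, others downsized to S] -> [I,S,S,S] (invalidations this op: 0; running total: 3)
Op 11: C0 read [C0 read from I: others=['C1=S', 'C2=S', 'C3=S'] -> C0=S, others downsized to S] -> [S,S,S,S] (invalidations this op: 0; running total: 3)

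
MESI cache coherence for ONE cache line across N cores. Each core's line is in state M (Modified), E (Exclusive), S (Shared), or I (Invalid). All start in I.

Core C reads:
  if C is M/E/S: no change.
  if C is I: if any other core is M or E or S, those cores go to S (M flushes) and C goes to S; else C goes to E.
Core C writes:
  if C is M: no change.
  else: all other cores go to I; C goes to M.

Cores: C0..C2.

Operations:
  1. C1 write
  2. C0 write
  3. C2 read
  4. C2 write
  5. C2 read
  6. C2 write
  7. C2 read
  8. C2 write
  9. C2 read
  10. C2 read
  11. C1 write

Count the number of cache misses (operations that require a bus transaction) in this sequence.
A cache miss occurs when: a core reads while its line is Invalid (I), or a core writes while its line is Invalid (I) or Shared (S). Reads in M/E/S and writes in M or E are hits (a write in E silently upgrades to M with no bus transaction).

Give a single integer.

Answer: 5

Derivation:
Op 1: C1 write [C1 write: invalidate none -> C1=M] -> [I,M,I] [MISS #1: write from I]
Op 2: C0 write [C0 write: invalidate ['C1=M'] -> C0=M] -> [M,I,I] [MISS #2: write from I]
Op 3: C2 read [C2 read from I: others=['C0=M'] -> C2=S, others downsized to S] -> [S,I,S] [MISS #3: read from I]
Op 4: C2 write [C2 write: invalidate ['C0=S'] -> C2=M] -> [I,I,M] [MISS #4: write from S]
Op 5: C2 read [C2 read: already in M, no change] -> [I,I,M] [hit: read from M]
Op 6: C2 write [C2 write: already M (modified), no change] -> [I,I,M] [hit: write from M]
Op 7: C2 read [C2 read: already in M, no change] -> [I,I,M] [hit: read from M]
Op 8: C2 write [C2 write: already M (modified), no change] -> [I,I,M] [hit: write from M]
Op 9: C2 read [C2 read: already in M, no change] -> [I,I,M] [hit: read from M]
Op 10: C2 read [C2 read: already in M, no change] -> [I,I,M] [hit: read from M]
Op 11: C1 write [C1 write: invalidate ['C2=M'] -> C1=M] -> [I,M,I] [MISS #5: write from I]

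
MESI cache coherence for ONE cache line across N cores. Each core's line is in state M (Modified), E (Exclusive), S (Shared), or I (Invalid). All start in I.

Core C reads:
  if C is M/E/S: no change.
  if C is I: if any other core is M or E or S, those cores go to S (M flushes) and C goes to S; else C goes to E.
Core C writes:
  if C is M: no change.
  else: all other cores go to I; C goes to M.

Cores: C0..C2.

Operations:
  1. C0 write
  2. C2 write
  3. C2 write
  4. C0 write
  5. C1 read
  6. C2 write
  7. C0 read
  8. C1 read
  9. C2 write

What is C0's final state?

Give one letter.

Op 1: C0 write [C0 write: invalidate none -> C0=M] -> [M,I,I]
Op 2: C2 write [C2 write: invalidate ['C0=M'] -> C2=M] -> [I,I,M]
Op 3: C2 write [C2 write: already M (modified), no change] -> [I,I,M]
Op 4: C0 write [C0 write: invalidate ['C2=M'] -> C0=M] -> [M,I,I]
Op 5: C1 read [C1 read from I: others=['C0=M'] -> C1=S, others downsized to S] -> [S,S,I]
Op 6: C2 write [C2 write: invalidate ['C0=S', 'C1=S'] -> C2=M] -> [I,I,M]
Op 7: C0 read [C0 read from I: others=['C2=M'] -> C0=S, others downsized to S] -> [S,I,S]
Op 8: C1 read [C1 read from I: others=['C0=S', 'C2=S'] -> C1=S, others downsized to S] -> [S,S,S]
Op 9: C2 write [C2 write: invalidate ['C0=S', 'C1=S'] -> C2=M] -> [I,I,M]

Answer: I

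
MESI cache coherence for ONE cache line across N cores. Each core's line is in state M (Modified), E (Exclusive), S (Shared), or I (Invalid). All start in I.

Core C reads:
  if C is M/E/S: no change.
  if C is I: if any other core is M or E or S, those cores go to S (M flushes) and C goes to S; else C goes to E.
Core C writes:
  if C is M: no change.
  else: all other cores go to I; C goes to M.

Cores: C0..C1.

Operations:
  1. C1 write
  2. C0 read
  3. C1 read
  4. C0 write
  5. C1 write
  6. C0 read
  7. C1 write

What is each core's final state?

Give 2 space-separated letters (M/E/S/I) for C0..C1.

Op 1: C1 write [C1 write: invalidate none -> C1=M] -> [I,M]
Op 2: C0 read [C0 read from I: others=['C1=M'] -> C0=S, others downsized to S] -> [S,S]
Op 3: C1 read [C1 read: already in S, no change] -> [S,S]
Op 4: C0 write [C0 write: invalidate ['C1=S'] -> C0=M] -> [M,I]
Op 5: C1 write [C1 write: invalidate ['C0=M'] -> C1=M] -> [I,M]
Op 6: C0 read [C0 read from I: others=['C1=M'] -> C0=S, others downsized to S] -> [S,S]
Op 7: C1 write [C1 write: invalidate ['C0=S'] -> C1=M] -> [I,M]

Answer: I M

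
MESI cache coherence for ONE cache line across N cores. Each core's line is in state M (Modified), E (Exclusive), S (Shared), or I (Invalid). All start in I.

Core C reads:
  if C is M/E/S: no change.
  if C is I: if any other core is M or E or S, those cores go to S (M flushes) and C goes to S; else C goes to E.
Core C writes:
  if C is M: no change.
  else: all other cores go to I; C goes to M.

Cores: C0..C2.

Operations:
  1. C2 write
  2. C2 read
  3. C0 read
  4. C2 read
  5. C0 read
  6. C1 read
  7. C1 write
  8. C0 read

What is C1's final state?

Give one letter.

Op 1: C2 write [C2 write: invalidate none -> C2=M] -> [I,I,M]
Op 2: C2 read [C2 read: already in M, no change] -> [I,I,M]
Op 3: C0 read [C0 read from I: others=['C2=M'] -> C0=S, others downsized to S] -> [S,I,S]
Op 4: C2 read [C2 read: already in S, no change] -> [S,I,S]
Op 5: C0 read [C0 read: already in S, no change] -> [S,I,S]
Op 6: C1 read [C1 read from I: others=['C0=S', 'C2=S'] -> C1=S, others downsized to S] -> [S,S,S]
Op 7: C1 write [C1 write: invalidate ['C0=S', 'C2=S'] -> C1=M] -> [I,M,I]
Op 8: C0 read [C0 read from I: others=['C1=M'] -> C0=S, others downsized to S] -> [S,S,I]

Answer: S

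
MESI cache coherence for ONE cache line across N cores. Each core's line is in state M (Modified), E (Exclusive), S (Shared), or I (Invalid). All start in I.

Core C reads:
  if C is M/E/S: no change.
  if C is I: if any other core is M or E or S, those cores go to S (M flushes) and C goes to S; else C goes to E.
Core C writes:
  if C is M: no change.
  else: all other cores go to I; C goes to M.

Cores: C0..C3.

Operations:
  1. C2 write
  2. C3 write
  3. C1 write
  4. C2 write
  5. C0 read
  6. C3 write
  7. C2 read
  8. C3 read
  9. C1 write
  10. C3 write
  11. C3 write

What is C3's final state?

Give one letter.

Op 1: C2 write [C2 write: invalidate none -> C2=M] -> [I,I,M,I]
Op 2: C3 write [C3 write: invalidate ['C2=M'] -> C3=M] -> [I,I,I,M]
Op 3: C1 write [C1 write: invalidate ['C3=M'] -> C1=M] -> [I,M,I,I]
Op 4: C2 write [C2 write: invalidate ['C1=M'] -> C2=M] -> [I,I,M,I]
Op 5: C0 read [C0 read from I: others=['C2=M'] -> C0=S, others downsized to S] -> [S,I,S,I]
Op 6: C3 write [C3 write: invalidate ['C0=S', 'C2=S'] -> C3=M] -> [I,I,I,M]
Op 7: C2 read [C2 read from I: others=['C3=M'] -> C2=S, others downsized to S] -> [I,I,S,S]
Op 8: C3 read [C3 read: already in S, no change] -> [I,I,S,S]
Op 9: C1 write [C1 write: invalidate ['C2=S', 'C3=S'] -> C1=M] -> [I,M,I,I]
Op 10: C3 write [C3 write: invalidate ['C1=M'] -> C3=M] -> [I,I,I,M]
Op 11: C3 write [C3 write: already M (modified), no change] -> [I,I,I,M]

Answer: M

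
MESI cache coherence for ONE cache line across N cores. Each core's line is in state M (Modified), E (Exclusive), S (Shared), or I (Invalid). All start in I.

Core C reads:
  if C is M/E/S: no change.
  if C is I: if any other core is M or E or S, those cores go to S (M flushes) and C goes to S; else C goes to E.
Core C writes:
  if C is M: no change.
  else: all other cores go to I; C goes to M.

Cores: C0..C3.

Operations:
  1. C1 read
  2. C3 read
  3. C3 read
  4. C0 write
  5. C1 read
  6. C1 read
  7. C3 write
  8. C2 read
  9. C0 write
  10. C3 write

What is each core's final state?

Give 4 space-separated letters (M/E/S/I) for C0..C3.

Answer: I I I M

Derivation:
Op 1: C1 read [C1 read from I: no other sharers -> C1=E (exclusive)] -> [I,E,I,I]
Op 2: C3 read [C3 read from I: others=['C1=E'] -> C3=S, others downsized to S] -> [I,S,I,S]
Op 3: C3 read [C3 read: already in S, no change] -> [I,S,I,S]
Op 4: C0 write [C0 write: invalidate ['C1=S', 'C3=S'] -> C0=M] -> [M,I,I,I]
Op 5: C1 read [C1 read from I: others=['C0=M'] -> C1=S, others downsized to S] -> [S,S,I,I]
Op 6: C1 read [C1 read: already in S, no change] -> [S,S,I,I]
Op 7: C3 write [C3 write: invalidate ['C0=S', 'C1=S'] -> C3=M] -> [I,I,I,M]
Op 8: C2 read [C2 read from I: others=['C3=M'] -> C2=S, others downsized to S] -> [I,I,S,S]
Op 9: C0 write [C0 write: invalidate ['C2=S', 'C3=S'] -> C0=M] -> [M,I,I,I]
Op 10: C3 write [C3 write: invalidate ['C0=M'] -> C3=M] -> [I,I,I,M]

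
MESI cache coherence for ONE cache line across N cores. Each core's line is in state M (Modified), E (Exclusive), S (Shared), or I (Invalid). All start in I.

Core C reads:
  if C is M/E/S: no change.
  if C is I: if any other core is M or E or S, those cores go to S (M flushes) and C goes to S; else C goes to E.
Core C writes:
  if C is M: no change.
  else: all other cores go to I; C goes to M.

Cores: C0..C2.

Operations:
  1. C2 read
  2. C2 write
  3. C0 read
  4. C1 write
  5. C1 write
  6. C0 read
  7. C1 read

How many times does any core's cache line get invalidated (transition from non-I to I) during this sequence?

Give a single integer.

Op 1: C2 read [C2 read from I: no other sharers -> C2=E (exclusive)] -> [I,I,E] (invalidations this op: 0; running total: 0)
Op 2: C2 write [C2 write: invalidate none -> C2=M] -> [I,I,M] (invalidations this op: 0; running total: 0)
Op 3: C0 read [C0 read from I: others=['C2=M'] -> C0=S, others downsized to S] -> [S,I,S] (invalidations this op: 0; running total: 0)
Op 4: C1 write [C1 write: invalidate ['C0=S', 'C2=S'] -> C1=M] -> [I,M,I] (invalidations this op: 2; running total: 2)
Op 5: C1 write [C1 write: already M (modified), no change] -> [I,M,I] (invalidations this op: 0; running total: 2)
Op 6: C0 read [C0 read from I: others=['C1=M'] -> C0=S, others downsized to S] -> [S,S,I] (invalidations this op: 0; running total: 2)
Op 7: C1 read [C1 read: already in S, no change] -> [S,S,I] (invalidations this op: 0; running total: 2)

Answer: 2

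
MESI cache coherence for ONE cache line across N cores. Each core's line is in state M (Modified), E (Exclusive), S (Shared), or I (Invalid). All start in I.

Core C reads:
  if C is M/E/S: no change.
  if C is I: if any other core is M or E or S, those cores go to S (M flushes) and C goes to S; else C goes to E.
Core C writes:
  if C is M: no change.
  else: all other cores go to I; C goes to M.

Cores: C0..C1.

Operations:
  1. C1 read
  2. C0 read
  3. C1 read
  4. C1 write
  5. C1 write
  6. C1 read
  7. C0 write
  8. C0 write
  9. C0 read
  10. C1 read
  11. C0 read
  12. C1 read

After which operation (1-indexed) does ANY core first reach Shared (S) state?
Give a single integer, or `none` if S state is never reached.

Answer: 2

Derivation:
Op 1: C1 read [C1 read from I: no other sharers -> C1=E (exclusive)] -> [I,E]
Op 2: C0 read [C0 read from I: others=['C1=E'] -> C0=S, others downsized to S] -> [S,S]
  -> First S state at op 2; remaining ops need not be traced.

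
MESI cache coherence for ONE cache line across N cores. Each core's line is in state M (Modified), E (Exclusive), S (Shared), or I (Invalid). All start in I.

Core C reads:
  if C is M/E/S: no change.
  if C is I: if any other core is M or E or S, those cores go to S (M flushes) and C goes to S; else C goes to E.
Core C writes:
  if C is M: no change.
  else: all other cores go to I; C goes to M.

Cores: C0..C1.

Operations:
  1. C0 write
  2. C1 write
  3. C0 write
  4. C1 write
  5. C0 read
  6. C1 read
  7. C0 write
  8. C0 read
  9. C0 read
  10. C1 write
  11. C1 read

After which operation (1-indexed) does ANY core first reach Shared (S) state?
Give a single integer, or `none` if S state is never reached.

Answer: 5

Derivation:
Op 1: C0 write [C0 write: invalidate none -> C0=M] -> [M,I]
Op 2: C1 write [C1 write: invalidate ['C0=M'] -> C1=M] -> [I,M]
Op 3: C0 write [C0 write: invalidate ['C1=M'] -> C0=M] -> [M,I]
Op 4: C1 write [C1 write: invalidate ['C0=M'] -> C1=M] -> [I,M]
Op 5: C0 read [C0 read from I: others=['C1=M'] -> C0=S, others downsized to S] -> [S,S]
  -> First S state at op 5; remaining ops need not be traced.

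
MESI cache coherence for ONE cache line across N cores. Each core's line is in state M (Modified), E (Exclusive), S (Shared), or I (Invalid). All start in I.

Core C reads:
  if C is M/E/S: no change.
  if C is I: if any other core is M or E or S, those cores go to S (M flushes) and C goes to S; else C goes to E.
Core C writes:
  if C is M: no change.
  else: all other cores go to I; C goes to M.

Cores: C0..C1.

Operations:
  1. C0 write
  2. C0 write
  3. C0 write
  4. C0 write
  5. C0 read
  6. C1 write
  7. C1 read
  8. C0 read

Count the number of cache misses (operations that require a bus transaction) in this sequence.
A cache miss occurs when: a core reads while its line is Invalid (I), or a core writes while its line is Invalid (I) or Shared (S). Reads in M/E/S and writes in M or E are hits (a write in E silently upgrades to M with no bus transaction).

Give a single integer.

Answer: 3

Derivation:
Op 1: C0 write [C0 write: invalidate none -> C0=M] -> [M,I] [MISS #1: write from I]
Op 2: C0 write [C0 write: already M (modified), no change] -> [M,I] [hit: write from M]
Op 3: C0 write [C0 write: already M (modified), no change] -> [M,I] [hit: write from M]
Op 4: C0 write [C0 write: already M (modified), no change] -> [M,I] [hit: write from M]
Op 5: C0 read [C0 read: already in M, no change] -> [M,I] [hit: read from M]
Op 6: C1 write [C1 write: invalidate ['C0=M'] -> C1=M] -> [I,M] [MISS #2: write from I]
Op 7: C1 read [C1 read: already in M, no change] -> [I,M] [hit: read from M]
Op 8: C0 read [C0 read from I: others=['C1=M'] -> C0=S, others downsized to S] -> [S,S] [MISS #3: read from I]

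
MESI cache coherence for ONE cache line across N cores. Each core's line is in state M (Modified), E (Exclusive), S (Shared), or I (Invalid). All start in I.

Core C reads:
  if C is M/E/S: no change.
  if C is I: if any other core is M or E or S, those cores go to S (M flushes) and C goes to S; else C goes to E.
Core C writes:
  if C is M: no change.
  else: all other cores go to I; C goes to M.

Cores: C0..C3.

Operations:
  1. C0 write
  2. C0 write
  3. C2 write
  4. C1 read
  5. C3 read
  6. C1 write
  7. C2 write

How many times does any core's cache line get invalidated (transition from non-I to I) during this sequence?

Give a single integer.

Op 1: C0 write [C0 write: invalidate none -> C0=M] -> [M,I,I,I] (invalidations this op: 0; running total: 0)
Op 2: C0 write [C0 write: already M (modified), no change] -> [M,I,I,I] (invalidations this op: 0; running total: 0)
Op 3: C2 write [C2 write: invalidate ['C0=M'] -> C2=M] -> [I,I,M,I] (invalidations this op: 1; running total: 1)
Op 4: C1 read [C1 read from I: others=['C2=M'] -> C1=S, others downsized to S] -> [I,S,S,I] (invalidations this op: 0; running total: 1)
Op 5: C3 read [C3 read from I: others=['C1=S', 'C2=S'] -> C3=S, others downsized to S] -> [I,S,S,S] (invalidations this op: 0; running total: 1)
Op 6: C1 write [C1 write: invalidate ['C2=S', 'C3=S'] -> C1=M] -> [I,M,I,I] (invalidations this op: 2; running total: 3)
Op 7: C2 write [C2 write: invalidate ['C1=M'] -> C2=M] -> [I,I,M,I] (invalidations this op: 1; running total: 4)

Answer: 4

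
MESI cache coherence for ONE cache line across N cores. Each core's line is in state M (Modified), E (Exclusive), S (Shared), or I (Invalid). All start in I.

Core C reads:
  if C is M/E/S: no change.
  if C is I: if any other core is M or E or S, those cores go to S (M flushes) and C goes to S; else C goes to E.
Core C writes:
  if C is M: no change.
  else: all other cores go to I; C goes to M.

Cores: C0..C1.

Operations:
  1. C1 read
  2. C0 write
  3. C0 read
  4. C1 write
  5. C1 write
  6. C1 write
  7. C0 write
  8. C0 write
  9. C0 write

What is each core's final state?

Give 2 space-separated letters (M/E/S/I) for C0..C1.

Answer: M I

Derivation:
Op 1: C1 read [C1 read from I: no other sharers -> C1=E (exclusive)] -> [I,E]
Op 2: C0 write [C0 write: invalidate ['C1=E'] -> C0=M] -> [M,I]
Op 3: C0 read [C0 read: already in M, no change] -> [M,I]
Op 4: C1 write [C1 write: invalidate ['C0=M'] -> C1=M] -> [I,M]
Op 5: C1 write [C1 write: already M (modified), no change] -> [I,M]
Op 6: C1 write [C1 write: already M (modified), no change] -> [I,M]
Op 7: C0 write [C0 write: invalidate ['C1=M'] -> C0=M] -> [M,I]
Op 8: C0 write [C0 write: already M (modified), no change] -> [M,I]
Op 9: C0 write [C0 write: already M (modified), no change] -> [M,I]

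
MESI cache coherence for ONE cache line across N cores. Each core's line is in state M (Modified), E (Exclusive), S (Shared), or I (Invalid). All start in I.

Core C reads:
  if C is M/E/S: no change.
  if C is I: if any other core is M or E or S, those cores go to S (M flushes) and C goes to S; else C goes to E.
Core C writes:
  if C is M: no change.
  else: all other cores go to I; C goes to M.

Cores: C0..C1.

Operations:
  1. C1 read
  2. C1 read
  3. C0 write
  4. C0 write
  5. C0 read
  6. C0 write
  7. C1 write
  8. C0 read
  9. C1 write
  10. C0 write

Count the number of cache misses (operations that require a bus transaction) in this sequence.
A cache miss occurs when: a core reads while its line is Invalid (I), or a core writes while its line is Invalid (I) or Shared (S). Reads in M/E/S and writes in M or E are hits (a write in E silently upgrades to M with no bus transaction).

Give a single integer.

Answer: 6

Derivation:
Op 1: C1 read [C1 read from I: no other sharers -> C1=E (exclusive)] -> [I,E] [MISS #1: read from I]
Op 2: C1 read [C1 read: already in E, no change] -> [I,E] [hit: read from E]
Op 3: C0 write [C0 write: invalidate ['C1=E'] -> C0=M] -> [M,I] [MISS #2: write from I]
Op 4: C0 write [C0 write: already M (modified), no change] -> [M,I] [hit: write from M]
Op 5: C0 read [C0 read: already in M, no change] -> [M,I] [hit: read from M]
Op 6: C0 write [C0 write: already M (modified), no change] -> [M,I] [hit: write from M]
Op 7: C1 write [C1 write: invalidate ['C0=M'] -> C1=M] -> [I,M] [MISS #3: write from I]
Op 8: C0 read [C0 read from I: others=['C1=M'] -> C0=S, others downsized to S] -> [S,S] [MISS #4: read from I]
Op 9: C1 write [C1 write: invalidate ['C0=S'] -> C1=M] -> [I,M] [MISS #5: write from S]
Op 10: C0 write [C0 write: invalidate ['C1=M'] -> C0=M] -> [M,I] [MISS #6: write from I]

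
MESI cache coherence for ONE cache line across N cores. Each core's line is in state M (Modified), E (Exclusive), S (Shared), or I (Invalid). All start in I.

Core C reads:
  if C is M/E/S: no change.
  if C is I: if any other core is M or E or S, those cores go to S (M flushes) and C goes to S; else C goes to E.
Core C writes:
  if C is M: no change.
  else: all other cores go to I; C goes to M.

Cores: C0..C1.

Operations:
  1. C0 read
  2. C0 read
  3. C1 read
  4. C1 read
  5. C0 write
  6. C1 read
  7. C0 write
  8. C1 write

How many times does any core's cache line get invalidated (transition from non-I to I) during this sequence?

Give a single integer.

Op 1: C0 read [C0 read from I: no other sharers -> C0=E (exclusive)] -> [E,I] (invalidations this op: 0; running total: 0)
Op 2: C0 read [C0 read: already in E, no change] -> [E,I] (invalidations this op: 0; running total: 0)
Op 3: C1 read [C1 read from I: others=['C0=E'] -> C1=S, others downsized to S] -> [S,S] (invalidations this op: 0; running total: 0)
Op 4: C1 read [C1 read: already in S, no change] -> [S,S] (invalidations this op: 0; running total: 0)
Op 5: C0 write [C0 write: invalidate ['C1=S'] -> C0=M] -> [M,I] (invalidations this op: 1; running total: 1)
Op 6: C1 read [C1 read from I: others=['C0=M'] -> C1=S, others downsized to S] -> [S,S] (invalidations this op: 0; running total: 1)
Op 7: C0 write [C0 write: invalidate ['C1=S'] -> C0=M] -> [M,I] (invalidations this op: 1; running total: 2)
Op 8: C1 write [C1 write: invalidate ['C0=M'] -> C1=M] -> [I,M] (invalidations this op: 1; running total: 3)

Answer: 3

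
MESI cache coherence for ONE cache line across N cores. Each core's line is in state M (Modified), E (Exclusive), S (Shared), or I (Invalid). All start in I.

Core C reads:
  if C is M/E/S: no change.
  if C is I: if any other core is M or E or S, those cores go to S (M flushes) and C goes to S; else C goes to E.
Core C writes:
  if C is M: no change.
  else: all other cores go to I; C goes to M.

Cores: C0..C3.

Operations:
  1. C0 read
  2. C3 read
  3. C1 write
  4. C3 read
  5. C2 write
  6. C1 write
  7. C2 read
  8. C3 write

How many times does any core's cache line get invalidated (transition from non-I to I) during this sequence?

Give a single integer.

Op 1: C0 read [C0 read from I: no other sharers -> C0=E (exclusive)] -> [E,I,I,I] (invalidations this op: 0; running total: 0)
Op 2: C3 read [C3 read from I: others=['C0=E'] -> C3=S, others downsized to S] -> [S,I,I,S] (invalidations this op: 0; running total: 0)
Op 3: C1 write [C1 write: invalidate ['C0=S', 'C3=S'] -> C1=M] -> [I,M,I,I] (invalidations this op: 2; running total: 2)
Op 4: C3 read [C3 read from I: others=['C1=M'] -> C3=S, others downsized to S] -> [I,S,I,S] (invalidations this op: 0; running total: 2)
Op 5: C2 write [C2 write: invalidate ['C1=S', 'C3=S'] -> C2=M] -> [I,I,M,I] (invalidations this op: 2; running total: 4)
Op 6: C1 write [C1 write: invalidate ['C2=M'] -> C1=M] -> [I,M,I,I] (invalidations this op: 1; running total: 5)
Op 7: C2 read [C2 read from I: others=['C1=M'] -> C2=S, others downsized to S] -> [I,S,S,I] (invalidations this op: 0; running total: 5)
Op 8: C3 write [C3 write: invalidate ['C1=S', 'C2=S'] -> C3=M] -> [I,I,I,M] (invalidations this op: 2; running total: 7)

Answer: 7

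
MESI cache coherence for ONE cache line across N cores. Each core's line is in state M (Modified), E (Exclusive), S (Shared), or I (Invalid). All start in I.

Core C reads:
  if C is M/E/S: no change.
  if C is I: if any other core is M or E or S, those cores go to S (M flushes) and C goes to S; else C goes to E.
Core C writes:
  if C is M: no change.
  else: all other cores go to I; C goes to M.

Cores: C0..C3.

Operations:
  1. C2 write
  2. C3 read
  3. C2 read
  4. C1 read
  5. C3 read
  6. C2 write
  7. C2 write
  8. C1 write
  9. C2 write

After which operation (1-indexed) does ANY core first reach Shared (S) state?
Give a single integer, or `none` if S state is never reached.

Answer: 2

Derivation:
Op 1: C2 write [C2 write: invalidate none -> C2=M] -> [I,I,M,I]
Op 2: C3 read [C3 read from I: others=['C2=M'] -> C3=S, others downsized to S] -> [I,I,S,S]
  -> First S state at op 2; remaining ops need not be traced.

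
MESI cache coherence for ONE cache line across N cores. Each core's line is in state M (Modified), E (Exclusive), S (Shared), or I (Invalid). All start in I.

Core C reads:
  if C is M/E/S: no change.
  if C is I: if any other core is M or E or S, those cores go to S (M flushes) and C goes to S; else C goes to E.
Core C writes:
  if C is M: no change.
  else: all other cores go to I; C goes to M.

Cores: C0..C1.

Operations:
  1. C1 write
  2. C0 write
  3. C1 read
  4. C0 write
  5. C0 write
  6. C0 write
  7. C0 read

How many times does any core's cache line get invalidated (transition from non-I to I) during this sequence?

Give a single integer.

Answer: 2

Derivation:
Op 1: C1 write [C1 write: invalidate none -> C1=M] -> [I,M] (invalidations this op: 0; running total: 0)
Op 2: C0 write [C0 write: invalidate ['C1=M'] -> C0=M] -> [M,I] (invalidations this op: 1; running total: 1)
Op 3: C1 read [C1 read from I: others=['C0=M'] -> C1=S, others downsized to S] -> [S,S] (invalidations this op: 0; running total: 1)
Op 4: C0 write [C0 write: invalidate ['C1=S'] -> C0=M] -> [M,I] (invalidations this op: 1; running total: 2)
Op 5: C0 write [C0 write: already M (modified), no change] -> [M,I] (invalidations this op: 0; running total: 2)
Op 6: C0 write [C0 write: already M (modified), no change] -> [M,I] (invalidations this op: 0; running total: 2)
Op 7: C0 read [C0 read: already in M, no change] -> [M,I] (invalidations this op: 0; running total: 2)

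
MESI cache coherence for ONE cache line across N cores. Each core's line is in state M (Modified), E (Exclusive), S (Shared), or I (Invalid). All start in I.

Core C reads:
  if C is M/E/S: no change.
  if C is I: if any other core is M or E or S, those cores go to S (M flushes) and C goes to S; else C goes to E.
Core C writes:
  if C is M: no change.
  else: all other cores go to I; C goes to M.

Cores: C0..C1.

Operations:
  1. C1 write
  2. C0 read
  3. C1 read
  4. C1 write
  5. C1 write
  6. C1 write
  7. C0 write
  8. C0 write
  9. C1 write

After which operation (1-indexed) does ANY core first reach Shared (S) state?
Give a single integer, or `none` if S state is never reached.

Answer: 2

Derivation:
Op 1: C1 write [C1 write: invalidate none -> C1=M] -> [I,M]
Op 2: C0 read [C0 read from I: others=['C1=M'] -> C0=S, others downsized to S] -> [S,S]
  -> First S state at op 2; remaining ops need not be traced.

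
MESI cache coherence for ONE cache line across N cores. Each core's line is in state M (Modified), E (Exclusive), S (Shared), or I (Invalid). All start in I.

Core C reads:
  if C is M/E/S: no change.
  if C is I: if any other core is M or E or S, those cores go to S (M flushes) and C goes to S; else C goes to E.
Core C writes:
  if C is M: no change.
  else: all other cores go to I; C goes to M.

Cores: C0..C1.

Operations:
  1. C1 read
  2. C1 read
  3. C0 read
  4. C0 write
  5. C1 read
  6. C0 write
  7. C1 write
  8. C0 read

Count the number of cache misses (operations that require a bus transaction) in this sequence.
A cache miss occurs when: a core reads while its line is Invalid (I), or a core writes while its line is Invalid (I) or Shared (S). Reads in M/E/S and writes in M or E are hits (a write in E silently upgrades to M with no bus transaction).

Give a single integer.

Answer: 7

Derivation:
Op 1: C1 read [C1 read from I: no other sharers -> C1=E (exclusive)] -> [I,E] [MISS #1: read from I]
Op 2: C1 read [C1 read: already in E, no change] -> [I,E] [hit: read from E]
Op 3: C0 read [C0 read from I: others=['C1=E'] -> C0=S, others downsized to S] -> [S,S] [MISS #2: read from I]
Op 4: C0 write [C0 write: invalidate ['C1=S'] -> C0=M] -> [M,I] [MISS #3: write from S]
Op 5: C1 read [C1 read from I: others=['C0=M'] -> C1=S, others downsized to S] -> [S,S] [MISS #4: read from I]
Op 6: C0 write [C0 write: invalidate ['C1=S'] -> C0=M] -> [M,I] [MISS #5: write from S]
Op 7: C1 write [C1 write: invalidate ['C0=M'] -> C1=M] -> [I,M] [MISS #6: write from I]
Op 8: C0 read [C0 read from I: others=['C1=M'] -> C0=S, others downsized to S] -> [S,S] [MISS #7: read from I]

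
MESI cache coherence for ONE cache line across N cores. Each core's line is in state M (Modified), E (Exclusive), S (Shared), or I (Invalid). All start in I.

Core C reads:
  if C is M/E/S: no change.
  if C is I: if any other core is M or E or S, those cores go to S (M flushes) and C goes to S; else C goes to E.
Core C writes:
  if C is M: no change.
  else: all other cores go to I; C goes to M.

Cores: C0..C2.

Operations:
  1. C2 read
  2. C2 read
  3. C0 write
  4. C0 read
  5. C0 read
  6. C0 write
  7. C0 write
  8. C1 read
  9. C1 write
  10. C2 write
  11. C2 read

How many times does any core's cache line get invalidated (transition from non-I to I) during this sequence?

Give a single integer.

Op 1: C2 read [C2 read from I: no other sharers -> C2=E (exclusive)] -> [I,I,E] (invalidations this op: 0; running total: 0)
Op 2: C2 read [C2 read: already in E, no change] -> [I,I,E] (invalidations this op: 0; running total: 0)
Op 3: C0 write [C0 write: invalidate ['C2=E'] -> C0=M] -> [M,I,I] (invalidations this op: 1; running total: 1)
Op 4: C0 read [C0 read: already in M, no change] -> [M,I,I] (invalidations this op: 0; running total: 1)
Op 5: C0 read [C0 read: already in M, no change] -> [M,I,I] (invalidations this op: 0; running total: 1)
Op 6: C0 write [C0 write: already M (modified), no change] -> [M,I,I] (invalidations this op: 0; running total: 1)
Op 7: C0 write [C0 write: already M (modified), no change] -> [M,I,I] (invalidations this op: 0; running total: 1)
Op 8: C1 read [C1 read from I: others=['C0=M'] -> C1=S, others downsized to S] -> [S,S,I] (invalidations this op: 0; running total: 1)
Op 9: C1 write [C1 write: invalidate ['C0=S'] -> C1=M] -> [I,M,I] (invalidations this op: 1; running total: 2)
Op 10: C2 write [C2 write: invalidate ['C1=M'] -> C2=M] -> [I,I,M] (invalidations this op: 1; running total: 3)
Op 11: C2 read [C2 read: already in M, no change] -> [I,I,M] (invalidations this op: 0; running total: 3)

Answer: 3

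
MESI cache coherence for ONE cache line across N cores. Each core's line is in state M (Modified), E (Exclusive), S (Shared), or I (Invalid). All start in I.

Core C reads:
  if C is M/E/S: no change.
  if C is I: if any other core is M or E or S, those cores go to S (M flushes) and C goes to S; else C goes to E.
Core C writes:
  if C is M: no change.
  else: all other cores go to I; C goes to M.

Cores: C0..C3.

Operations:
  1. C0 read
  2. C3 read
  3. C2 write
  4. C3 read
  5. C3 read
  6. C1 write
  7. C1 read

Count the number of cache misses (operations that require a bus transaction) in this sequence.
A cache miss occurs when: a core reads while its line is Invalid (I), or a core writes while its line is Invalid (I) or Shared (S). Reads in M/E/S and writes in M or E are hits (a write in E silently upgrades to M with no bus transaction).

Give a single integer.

Op 1: C0 read [C0 read from I: no other sharers -> C0=E (exclusive)] -> [E,I,I,I] [MISS #1: read from I]
Op 2: C3 read [C3 read from I: others=['C0=E'] -> C3=S, others downsized to S] -> [S,I,I,S] [MISS #2: read from I]
Op 3: C2 write [C2 write: invalidate ['C0=S', 'C3=S'] -> C2=M] -> [I,I,M,I] [MISS #3: write from I]
Op 4: C3 read [C3 read from I: others=['C2=M'] -> C3=S, others downsized to S] -> [I,I,S,S] [MISS #4: read from I]
Op 5: C3 read [C3 read: already in S, no change] -> [I,I,S,S] [hit: read from S]
Op 6: C1 write [C1 write: invalidate ['C2=S', 'C3=S'] -> C1=M] -> [I,M,I,I] [MISS #5: write from I]
Op 7: C1 read [C1 read: already in M, no change] -> [I,M,I,I] [hit: read from M]

Answer: 5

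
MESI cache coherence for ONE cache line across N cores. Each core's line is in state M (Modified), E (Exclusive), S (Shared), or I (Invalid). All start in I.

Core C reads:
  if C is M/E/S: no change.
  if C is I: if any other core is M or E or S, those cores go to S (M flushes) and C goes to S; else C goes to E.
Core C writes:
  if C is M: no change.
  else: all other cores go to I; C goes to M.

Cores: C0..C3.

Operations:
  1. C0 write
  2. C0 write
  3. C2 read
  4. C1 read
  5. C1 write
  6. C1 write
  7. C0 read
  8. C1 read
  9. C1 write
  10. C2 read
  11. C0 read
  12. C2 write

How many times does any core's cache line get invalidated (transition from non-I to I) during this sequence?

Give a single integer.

Op 1: C0 write [C0 write: invalidate none -> C0=M] -> [M,I,I,I] (invalidations this op: 0; running total: 0)
Op 2: C0 write [C0 write: already M (modified), no change] -> [M,I,I,I] (invalidations this op: 0; running total: 0)
Op 3: C2 read [C2 read from I: others=['C0=M'] -> C2=S, others downsized to S] -> [S,I,S,I] (invalidations this op: 0; running total: 0)
Op 4: C1 read [C1 read from I: others=['C0=S', 'C2=S'] -> C1=S, others downsized to S] -> [S,S,S,I] (invalidations this op: 0; running total: 0)
Op 5: C1 write [C1 write: invalidate ['C0=S', 'C2=S'] -> C1=M] -> [I,M,I,I] (invalidations this op: 2; running total: 2)
Op 6: C1 write [C1 write: already M (modified), no change] -> [I,M,I,I] (invalidations this op: 0; running total: 2)
Op 7: C0 read [C0 read from I: others=['C1=M'] -> C0=S, others downsized to S] -> [S,S,I,I] (invalidations this op: 0; running total: 2)
Op 8: C1 read [C1 read: already in S, no change] -> [S,S,I,I] (invalidations this op: 0; running total: 2)
Op 9: C1 write [C1 write: invalidate ['C0=S'] -> C1=M] -> [I,M,I,I] (invalidations this op: 1; running total: 3)
Op 10: C2 read [C2 read from I: others=['C1=M'] -> C2=S, others downsized to S] -> [I,S,S,I] (invalidations this op: 0; running total: 3)
Op 11: C0 read [C0 read from I: others=['C1=S', 'C2=S'] -> C0=S, others downsized to S] -> [S,S,S,I] (invalidations this op: 0; running total: 3)
Op 12: C2 write [C2 write: invalidate ['C0=S', 'C1=S'] -> C2=M] -> [I,I,M,I] (invalidations this op: 2; running total: 5)

Answer: 5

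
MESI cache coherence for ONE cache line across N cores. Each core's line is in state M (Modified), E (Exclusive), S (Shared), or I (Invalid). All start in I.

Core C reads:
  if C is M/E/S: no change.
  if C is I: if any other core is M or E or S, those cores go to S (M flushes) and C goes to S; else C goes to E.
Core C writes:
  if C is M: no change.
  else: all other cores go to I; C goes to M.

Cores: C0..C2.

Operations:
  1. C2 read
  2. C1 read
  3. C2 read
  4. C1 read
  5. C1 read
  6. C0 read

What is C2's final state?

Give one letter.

Answer: S

Derivation:
Op 1: C2 read [C2 read from I: no other sharers -> C2=E (exclusive)] -> [I,I,E]
Op 2: C1 read [C1 read from I: others=['C2=E'] -> C1=S, others downsized to S] -> [I,S,S]
Op 3: C2 read [C2 read: already in S, no change] -> [I,S,S]
Op 4: C1 read [C1 read: already in S, no change] -> [I,S,S]
Op 5: C1 read [C1 read: already in S, no change] -> [I,S,S]
Op 6: C0 read [C0 read from I: others=['C1=S', 'C2=S'] -> C0=S, others downsized to S] -> [S,S,S]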